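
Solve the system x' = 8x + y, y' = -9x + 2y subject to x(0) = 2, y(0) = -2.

x(t) = 4te^(5t) + 2e^(5t), y(t) = -12te^(5t) - 2e^(5t)

Coefficient matrix A = [[8, 1], [-9, 2]].
Characteristic polynomial det(A - λI) = λ^2 - 10λ + 25 = 0.
Single eigenvalue λ = 5 with algebraic multiplicity 2.
Eigenvector v = (-1,3); generalized eigenvector w with (A-λI)w=v is (0,-1).
General solution: e^(5t)[K_1·v + K_2·(t·v + w)].
Applying x(0)=2, y(0)=-2 gives K_1=-2, K_2=-4.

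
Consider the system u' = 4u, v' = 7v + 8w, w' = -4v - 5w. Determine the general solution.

u(t) = C_3e^(4t), v(t) = -C_1e^(-t) + 2C_2e^(3t), w(t) = C_1e^(-t) - C_2e^(3t)

Coefficient matrix A = [[4, 0, 0], [0, 7, 8], [0, -4, -5]].
det(A - λI) = 0 gives eigenvalues λ = -1, 3, 4.
For λ=-1: eigenvector (0,-1,1).
For λ=3: eigenvector (0,2,-1).
For λ=4: eigenvector (1,0,0).
General solution: C_1e^(-t)(0,-1,1) + C_2e^(3t)(0,2,-1) + C_3e^(4t)(1,0,0).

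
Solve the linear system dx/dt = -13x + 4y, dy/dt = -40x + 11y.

x(t) = C_1e^(-t)cos(4t) + C_2e^(-t)sin(4t), y(t) = -C_1e^(-t)sin(4t) + 3C_1e^(-t)cos(4t) + 3C_2e^(-t)sin(4t) + C_2e^(-t)cos(4t)

Coefficient matrix A = [[-13, 4], [-40, 11]].
Characteristic polynomial det(A - λI) = λ^2 + 2λ + 17 = 0.
Eigenvalues λ = -1 ± 4i (complex conjugate pair).
For λ=-1+4i: an eigenvector is (1,3) - i(0,-1) = (1, 3 + i).
A real fundamental pair from Re and Im of e^((-1+4i)t)v: X_1 = e^(-t)(cos(4t)·(1,3) + sin(4t)·(0,-1)), X_2 = e^(-t)(sin(4t)·(1,3) - cos(4t)·(0,-1)).
General solution: C_1X_1 + C_2X_2.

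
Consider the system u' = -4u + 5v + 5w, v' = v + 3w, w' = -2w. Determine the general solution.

u(t) = c_1e^(-4t) + c_2e^(t), v(t) = c_2e^(t) - c_3e^(-2t), w(t) = c_3e^(-2t)

Coefficient matrix A = [[-4, 5, 5], [0, 1, 3], [0, 0, -2]].
det(A - λI) = 0 gives eigenvalues λ = -4, 1, -2.
For λ=-4: eigenvector (1,0,0).
For λ=1: eigenvector (1,1,0).
For λ=-2: eigenvector (0,-1,1).
General solution: c_1e^(-4t)(1,0,0) + c_2e^(t)(1,1,0) + c_3e^(-2t)(0,-1,1).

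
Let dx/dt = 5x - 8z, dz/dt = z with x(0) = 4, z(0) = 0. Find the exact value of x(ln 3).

972

A = [[5,-8],[0,1]]; eigenvalues λ = 1, 5.
Eigenvectors: (-2,-1) for λ=1, (-1,0) for λ=5.
From the initial condition, c_1 = 0, c_2 = -4.
x(ln 3) = (0)(3^1)(-2) + (-4)(3^5)(-1) = 972.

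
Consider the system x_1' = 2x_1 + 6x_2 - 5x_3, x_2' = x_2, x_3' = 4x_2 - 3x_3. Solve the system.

Coefficient matrix A = [[2, 6, -5], [0, 1, 0], [0, 4, -3]].
det(A - λI) = 0 gives eigenvalues λ = -3, 2, 1.
For λ=-3: eigenvector (-1,0,-1).
For λ=2: eigenvector (1,0,0).
For λ=1: eigenvector (-1,1,1).
General solution: c_1e^(-3t)(-1,0,-1) + c_2e^(2t)(1,0,0) + c_3e^(t)(-1,1,1).

x_1(t) = -c_1e^(-3t) + c_2e^(2t) - c_3e^(t), x_2(t) = c_3e^(t), x_3(t) = -c_1e^(-3t) + c_3e^(t)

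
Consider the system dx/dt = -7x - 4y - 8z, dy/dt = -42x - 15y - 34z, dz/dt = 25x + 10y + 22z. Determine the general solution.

x(t) = -c_1e^(t) - c_2e^(-3t), y(t) = -8c_1e^(t) - 5c_2e^(-3t) - 2c_3e^(2t), z(t) = 5c_1e^(t) + 3c_2e^(-3t) + c_3e^(2t)

Coefficient matrix A = [[-7, -4, -8], [-42, -15, -34], [25, 10, 22]].
det(A - λI) = 0 gives eigenvalues λ = 1, -3, 2.
For λ=1: eigenvector (-1,-8,5).
For λ=-3: eigenvector (-1,-5,3).
For λ=2: eigenvector (0,-2,1).
General solution: c_1e^(t)(-1,-8,5) + c_2e^(-3t)(-1,-5,3) + c_3e^(2t)(0,-2,1).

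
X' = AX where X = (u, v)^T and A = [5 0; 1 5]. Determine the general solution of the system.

u(t) = -K_2e^(5t), v(t) = -K_1e^(5t) - K_2te^(5t) + 3K_2e^(5t)

Coefficient matrix A = [[5, 0], [1, 5]].
Characteristic polynomial det(A - λI) = λ^2 - 10λ + 25 = 0.
Single eigenvalue λ = 5 with algebraic multiplicity 2.
Eigenvector v = (0,-1); generalized eigenvector w with (A-λI)w=v is (-1,3).
General solution: e^(5t)[K_1·v + K_2·(t·v + w)].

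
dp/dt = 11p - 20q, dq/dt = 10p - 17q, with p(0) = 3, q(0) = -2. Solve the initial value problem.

Coefficient matrix A = [[11, -20], [10, -17]].
Characteristic polynomial det(A - λI) = λ^2 + 6λ + 13 = 0.
Eigenvalues λ = -3 ± 2i (complex conjugate pair).
For λ=-3+2i: an eigenvector is (-3,-2) - i(-1,-1) = (-3 + i, -2 + i).
A real fundamental pair from Re and Im of e^((-3+2i)t)v: X_1 = e^(-3t)(cos(2t)·(-3,-2) + sin(2t)·(-1,-1)), X_2 = e^(-3t)(sin(2t)·(-3,-2) - cos(2t)·(-1,-1)).
General solution: K_1X_1 + K_2X_2.
Applying p(0)=3, q(0)=-2 gives K_1=-5, K_2=-12.

p(t) = 41e^(-3t)sin(2t) + 3e^(-3t)cos(2t), q(t) = 29e^(-3t)sin(2t) - 2e^(-3t)cos(2t)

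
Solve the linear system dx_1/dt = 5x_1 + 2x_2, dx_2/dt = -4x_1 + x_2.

x_1(t) = -C_1e^(3t)cos(2t) - C_2e^(3t)sin(2t), x_2(t) = C_1e^(3t)sin(2t) + C_1e^(3t)cos(2t) + C_2e^(3t)sin(2t) - C_2e^(3t)cos(2t)

Coefficient matrix A = [[5, 2], [-4, 1]].
Characteristic polynomial det(A - λI) = λ^2 - 6λ + 13 = 0.
Eigenvalues λ = 3 ± 2i (complex conjugate pair).
For λ=3+2i: an eigenvector is (-1,1) - i(0,1) = (-1, 1 - i).
A real fundamental pair from Re and Im of e^((3+2i)t)v: X_1 = e^(3t)(cos(2t)·(-1,1) + sin(2t)·(0,1)), X_2 = e^(3t)(sin(2t)·(-1,1) - cos(2t)·(0,1)).
General solution: C_1X_1 + C_2X_2.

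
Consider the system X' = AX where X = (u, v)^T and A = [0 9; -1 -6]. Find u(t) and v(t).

u(t) = -3C_1e^(-3t) - 3C_2te^(-3t) - C_2e^(-3t), v(t) = C_1e^(-3t) + C_2te^(-3t)

Coefficient matrix A = [[0, 9], [-1, -6]].
Characteristic polynomial det(A - λI) = λ^2 + 6λ + 9 = 0.
Single eigenvalue λ = -3 with algebraic multiplicity 2.
Eigenvector v = (-3,1); generalized eigenvector w with (A-λI)w=v is (-1,0).
General solution: e^(-3t)[C_1·v + C_2·(t·v + w)].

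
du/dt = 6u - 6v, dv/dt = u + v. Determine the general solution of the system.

u(t) = -2c_1e^(3t) + 3c_2e^(4t), v(t) = -c_1e^(3t) + c_2e^(4t)

Coefficient matrix A = [[6, -6], [1, 1]].
Characteristic polynomial det(A - λI) = λ^2 - 7λ + 12 = 0.
Eigenvalues λ = 3, 4.
For λ=3: (A-λI) row 1 is [3, -6], so an eigenvector is (-2, -1).
For λ=4: (A-λI) row 1 is [2, -6], so an eigenvector is (3, 1).
General solution: c_1e^(3t)(-2,-1) + c_2e^(4t)(3,1).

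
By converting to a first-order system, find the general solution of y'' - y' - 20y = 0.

y(t) = K_1e^(5t) + K_2e^(-4t)

Let x_1 = y, x_2 = y'. Then x_1' = x_2 and x_2' = 20x_1 + x_2.
A = [[0,1],[20,1]]; det(A-λI) = λ^2 - λ - 20.
Eigenvalues λ = 5, -4 with eigenvectors (1,5), (1,-4).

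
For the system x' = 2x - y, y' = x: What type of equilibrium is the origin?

unstable improper node

A = [[2,-1],[1,0]]; det(A-λI) = λ^2 - 2λ + 1.
repeated λ = 1 with a single eigenvector.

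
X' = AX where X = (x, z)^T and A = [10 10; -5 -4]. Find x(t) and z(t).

x(t) = -K_1e^(3t)sin(t) - 3K_1e^(3t)cos(t) - 3K_2e^(3t)sin(t) + K_2e^(3t)cos(t), z(t) = K_1e^(3t)sin(t) + 2K_1e^(3t)cos(t) + 2K_2e^(3t)sin(t) - K_2e^(3t)cos(t)

Coefficient matrix A = [[10, 10], [-5, -4]].
Characteristic polynomial det(A - λI) = λ^2 - 6λ + 10 = 0.
Eigenvalues λ = 3 ± i (complex conjugate pair).
For λ=3+i: an eigenvector is (-3,2) - i(-1,1) = (-3 + i, 2 - i).
A real fundamental pair from Re and Im of e^((3+i)t)v: X_1 = e^(3t)(cos(t)·(-3,2) + sin(t)·(-1,1)), X_2 = e^(3t)(sin(t)·(-3,2) - cos(t)·(-1,1)).
General solution: K_1X_1 + K_2X_2.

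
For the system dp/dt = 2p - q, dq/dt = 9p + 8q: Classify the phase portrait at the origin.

A = [[2,-1],[9,8]]; det(A-λI) = λ^2 - 10λ + 25.
repeated λ = 5 with a single eigenvector.

unstable improper node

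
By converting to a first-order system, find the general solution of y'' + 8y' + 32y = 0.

y(t) = C_1e^(-4t)cos(4t) + C_2e^(-4t)sin(4t)

Let x_1 = y, x_2 = y'. Then x_1' = x_2 and x_2' = -32x_1 - 8x_2.
A = [[0,1],[-32,-8]]; det(A-λI) = λ^2 + 8λ + 32.
Eigenvalues λ = -4 ± 4i.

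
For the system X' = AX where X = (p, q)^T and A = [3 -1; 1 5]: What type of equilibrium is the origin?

A = [[3,-1],[1,5]]; det(A-λI) = λ^2 - 8λ + 16.
repeated λ = 4 with a single eigenvector.

unstable improper node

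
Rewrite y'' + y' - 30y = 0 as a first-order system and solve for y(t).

Let x_1 = y, x_2 = y'. Then x_1' = x_2 and x_2' = 30x_1 - x_2.
A = [[0,1],[30,-1]]; det(A-λI) = λ^2 + λ - 30.
Eigenvalues λ = -6, 5 with eigenvectors (1,-6), (1,5).

y(t) = c_1e^(-6t) + c_2e^(5t)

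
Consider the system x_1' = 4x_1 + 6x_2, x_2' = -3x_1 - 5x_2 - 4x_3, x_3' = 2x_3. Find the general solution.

Coefficient matrix A = [[4, 6, 0], [-3, -5, -4], [0, 0, 2]].
det(A - λI) = 0 gives eigenvalues λ = -2, 1, 2.
For λ=-2: eigenvector (1,-1,0).
For λ=1: eigenvector (2,-1,0).
For λ=2: eigenvector (-6,2,1).
General solution: K_1e^(-2t)(1,-1,0) + K_2e^(t)(2,-1,0) + K_3e^(2t)(-6,2,1).

x_1(t) = K_1e^(-2t) + 2K_2e^(t) - 6K_3e^(2t), x_2(t) = -K_1e^(-2t) - K_2e^(t) + 2K_3e^(2t), x_3(t) = K_3e^(2t)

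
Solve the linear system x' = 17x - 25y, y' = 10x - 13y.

x(t) = -2C_1e^(2t)sin(5t) + C_1e^(2t)cos(5t) + C_2e^(2t)sin(5t) + 2C_2e^(2t)cos(5t), y(t) = -C_1e^(2t)sin(5t) + C_1e^(2t)cos(5t) + C_2e^(2t)sin(5t) + C_2e^(2t)cos(5t)

Coefficient matrix A = [[17, -25], [10, -13]].
Characteristic polynomial det(A - λI) = λ^2 - 4λ + 29 = 0.
Eigenvalues λ = 2 ± 5i (complex conjugate pair).
For λ=2+5i: an eigenvector is (1,1) - i(-2,-1) = (1 + 2i, 1 + i).
A real fundamental pair from Re and Im of e^((2+5i)t)v: X_1 = e^(2t)(cos(5t)·(1,1) + sin(5t)·(-2,-1)), X_2 = e^(2t)(sin(5t)·(1,1) - cos(5t)·(-2,-1)).
General solution: C_1X_1 + C_2X_2.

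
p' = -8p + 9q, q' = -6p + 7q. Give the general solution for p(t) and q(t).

Coefficient matrix A = [[-8, 9], [-6, 7]].
Characteristic polynomial det(A - λI) = λ^2 + λ - 2 = 0.
Eigenvalues λ = 1, -2.
For λ=1: (A-λI) row 1 is [-9, 9], so an eigenvector is (-1, -1).
For λ=-2: (A-λI) row 1 is [-6, 9], so an eigenvector is (3, 2).
General solution: K_1e^(t)(-1,-1) + K_2e^(-2t)(3,2).

p(t) = -K_1e^(t) + 3K_2e^(-2t), q(t) = -K_1e^(t) + 2K_2e^(-2t)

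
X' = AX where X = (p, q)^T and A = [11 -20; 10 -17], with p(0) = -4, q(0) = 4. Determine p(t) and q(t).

p(t) = -68e^(-3t)sin(2t) - 4e^(-3t)cos(2t), q(t) = -48e^(-3t)sin(2t) + 4e^(-3t)cos(2t)

Coefficient matrix A = [[11, -20], [10, -17]].
Characteristic polynomial det(A - λI) = λ^2 + 6λ + 13 = 0.
Eigenvalues λ = -3 ± 2i (complex conjugate pair).
For λ=-3+2i: an eigenvector is (3,2) - i(1,1) = (3 - i, 2 - i).
A real fundamental pair from Re and Im of e^((-3+2i)t)v: X_1 = e^(-3t)(cos(2t)·(3,2) + sin(2t)·(1,1)), X_2 = e^(-3t)(sin(2t)·(3,2) - cos(2t)·(1,1)).
General solution: K_1X_1 + K_2X_2.
Applying p(0)=-4, q(0)=4 gives K_1=-8, K_2=-20.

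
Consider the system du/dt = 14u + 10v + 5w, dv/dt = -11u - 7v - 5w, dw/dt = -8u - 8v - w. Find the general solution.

Coefficient matrix A = [[14, 10, 5], [-11, -7, -5], [-8, -8, -1]].
det(A - λI) = 0 gives eigenvalues λ = -1, 3, 4.
For λ=-1: eigenvector (-1,1,1).
For λ=3: eigenvector (0,1,-2).
For λ=4: eigenvector (1,-1,0).
General solution: c_1e^(-t)(-1,1,1) + c_2e^(3t)(0,1,-2) + c_3e^(4t)(1,-1,0).

u(t) = -c_1e^(-t) + c_3e^(4t), v(t) = c_1e^(-t) + c_2e^(3t) - c_3e^(4t), w(t) = c_1e^(-t) - 2c_2e^(3t)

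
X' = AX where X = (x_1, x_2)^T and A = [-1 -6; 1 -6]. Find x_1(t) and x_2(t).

x_1(t) = 2K_1e^(-4t) + 3K_2e^(-3t), x_2(t) = K_1e^(-4t) + K_2e^(-3t)

Coefficient matrix A = [[-1, -6], [1, -6]].
Characteristic polynomial det(A - λI) = λ^2 + 7λ + 12 = 0.
Eigenvalues λ = -4, -3.
For λ=-4: (A-λI) row 1 is [3, -6], so an eigenvector is (2, 1).
For λ=-3: (A-λI) row 1 is [2, -6], so an eigenvector is (3, 1).
General solution: K_1e^(-4t)(2,1) + K_2e^(-3t)(3,1).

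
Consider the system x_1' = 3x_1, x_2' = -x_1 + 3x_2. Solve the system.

Coefficient matrix A = [[3, 0], [-1, 3]].
Characteristic polynomial det(A - λI) = λ^2 - 6λ + 9 = 0.
Single eigenvalue λ = 3 with algebraic multiplicity 2.
Eigenvector v = (0,-1); generalized eigenvector w with (A-λI)w=v is (1,-2).
General solution: e^(3t)[K_1·v + K_2·(t·v + w)].

x_1(t) = K_2e^(3t), x_2(t) = -K_1e^(3t) - K_2te^(3t) - 2K_2e^(3t)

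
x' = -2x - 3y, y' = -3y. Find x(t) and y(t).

x(t) = C_1e^(-2t) - 3C_2e^(-3t), y(t) = -C_2e^(-3t)

Coefficient matrix A = [[-2, -3], [0, -3]].
Characteristic polynomial det(A - λI) = λ^2 + 5λ + 6 = 0.
Eigenvalues λ = -2, -3.
For λ=-2: (A-λI) row 1 is [0, -3], so an eigenvector is (1, 0).
For λ=-3: (A-λI) row 1 is [1, -3], so an eigenvector is (-3, -1).
General solution: C_1e^(-2t)(1,0) + C_2e^(-3t)(-3,-1).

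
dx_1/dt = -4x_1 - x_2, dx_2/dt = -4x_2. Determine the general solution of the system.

Coefficient matrix A = [[-4, -1], [0, -4]].
Characteristic polynomial det(A - λI) = λ^2 + 8λ + 16 = 0.
Single eigenvalue λ = -4 with algebraic multiplicity 2.
Eigenvector v = (-1,0); generalized eigenvector w with (A-λI)w=v is (3,1).
General solution: e^(-4t)[K_1·v + K_2·(t·v + w)].

x_1(t) = -K_1e^(-4t) - K_2te^(-4t) + 3K_2e^(-4t), x_2(t) = K_2e^(-4t)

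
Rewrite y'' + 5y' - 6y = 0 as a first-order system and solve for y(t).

Let x_1 = y, x_2 = y'. Then x_1' = x_2 and x_2' = 6x_1 - 5x_2.
A = [[0,1],[6,-5]]; det(A-λI) = λ^2 + 5λ - 6.
Eigenvalues λ = 1, -6 with eigenvectors (1,1), (1,-6).

y(t) = c_1e^(t) + c_2e^(-6t)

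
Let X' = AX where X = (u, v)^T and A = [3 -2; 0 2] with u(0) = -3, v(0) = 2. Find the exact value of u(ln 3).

A = [[3,-2],[0,2]]; eigenvalues λ = 2, 3.
Eigenvectors: (2,1) for λ=2, (-1,0) for λ=3.
From the initial condition, c_1 = 2, c_2 = 7.
u(ln 3) = (2)(3^2)(2) + (7)(3^3)(-1) = -153.

-153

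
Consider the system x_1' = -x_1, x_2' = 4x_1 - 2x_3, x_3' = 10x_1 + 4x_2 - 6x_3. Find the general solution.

x_1(t) = K_1e^(-t), x_2(t) = K_2e^(-2t) + K_3e^(-4t), x_3(t) = 2K_1e^(-t) + K_2e^(-2t) + 2K_3e^(-4t)

Coefficient matrix A = [[-1, 0, 0], [4, 0, -2], [10, 4, -6]].
det(A - λI) = 0 gives eigenvalues λ = -1, -2, -4.
For λ=-1: eigenvector (1,0,2).
For λ=-2: eigenvector (0,1,1).
For λ=-4: eigenvector (0,1,2).
General solution: K_1e^(-t)(1,0,2) + K_2e^(-2t)(0,1,1) + K_3e^(-4t)(0,1,2).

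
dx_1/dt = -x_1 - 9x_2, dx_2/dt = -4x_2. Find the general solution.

Coefficient matrix A = [[-1, -9], [0, -4]].
Characteristic polynomial det(A - λI) = λ^2 + 5λ + 4 = 0.
Eigenvalues λ = -1, -4.
For λ=-1: (A-λI) row 1 is [0, -9], so an eigenvector is (1, 0).
For λ=-4: (A-λI) row 1 is [3, -9], so an eigenvector is (3, 1).
General solution: K_1e^(-t)(1,0) + K_2e^(-4t)(3,1).

x_1(t) = K_1e^(-t) + 3K_2e^(-4t), x_2(t) = K_2e^(-4t)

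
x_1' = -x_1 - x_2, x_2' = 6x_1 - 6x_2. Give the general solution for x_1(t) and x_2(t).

Coefficient matrix A = [[-1, -1], [6, -6]].
Characteristic polynomial det(A - λI) = λ^2 + 7λ + 12 = 0.
Eigenvalues λ = -3, -4.
For λ=-3: (A-λI) row 1 is [2, -1], so an eigenvector is (-1, -2).
For λ=-4: (A-λI) row 1 is [3, -1], so an eigenvector is (1, 3).
General solution: C_1e^(-3t)(-1,-2) + C_2e^(-4t)(1,3).

x_1(t) = -C_1e^(-3t) + C_2e^(-4t), x_2(t) = -2C_1e^(-3t) + 3C_2e^(-4t)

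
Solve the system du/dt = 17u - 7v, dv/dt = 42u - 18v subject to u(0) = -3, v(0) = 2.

Coefficient matrix A = [[17, -7], [42, -18]].
Characteristic polynomial det(A - λI) = λ^2 + λ - 12 = 0.
Eigenvalues λ = 3, -4.
For λ=3: (A-λI) row 1 is [14, -7], so an eigenvector is (-1, -2).
For λ=-4: (A-λI) row 1 is [21, -7], so an eigenvector is (-1, -3).
General solution: K_1e^(3t)(-1,-2) + K_2e^(-4t)(-1,-3).
Applying u(0)=-3, v(0)=2 gives K_1=11, K_2=-8.

u(t) = -11e^(3t) + 8e^(-4t), v(t) = -22e^(3t) + 24e^(-4t)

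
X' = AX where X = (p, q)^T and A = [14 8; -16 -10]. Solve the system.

p(t) = K_1e^(-2t) + K_2e^(6t), q(t) = -2K_1e^(-2t) - K_2e^(6t)

Coefficient matrix A = [[14, 8], [-16, -10]].
Characteristic polynomial det(A - λI) = λ^2 - 4λ - 12 = 0.
Eigenvalues λ = -2, 6.
For λ=-2: (A-λI) row 1 is [16, 8], so an eigenvector is (1, -2).
For λ=6: (A-λI) row 1 is [8, 8], so an eigenvector is (1, -1).
General solution: K_1e^(-2t)(1,-2) + K_2e^(6t)(1,-1).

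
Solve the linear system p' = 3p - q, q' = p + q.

p(t) = -K_1e^(2t) - K_2te^(2t), q(t) = -K_1e^(2t) - K_2te^(2t) + K_2e^(2t)

Coefficient matrix A = [[3, -1], [1, 1]].
Characteristic polynomial det(A - λI) = λ^2 - 4λ + 4 = 0.
Single eigenvalue λ = 2 with algebraic multiplicity 2.
Eigenvector v = (-1,-1); generalized eigenvector w with (A-λI)w=v is (0,1).
General solution: e^(2t)[K_1·v + K_2·(t·v + w)].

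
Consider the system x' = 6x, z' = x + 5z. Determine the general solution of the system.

Coefficient matrix A = [[6, 0], [1, 5]].
Characteristic polynomial det(A - λI) = λ^2 - 11λ + 30 = 0.
Eigenvalues λ = 5, 6.
For λ=5: (A-λI) row 1 is [1, 0], so an eigenvector is (0, 1).
For λ=6: (A-λI) row 2 is [1, -1], so an eigenvector is (-1, -1).
General solution: C_1e^(5t)(0,1) + C_2e^(6t)(-1,-1).

x(t) = -C_2e^(6t), z(t) = C_1e^(5t) - C_2e^(6t)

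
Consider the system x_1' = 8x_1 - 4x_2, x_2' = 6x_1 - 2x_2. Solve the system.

Coefficient matrix A = [[8, -4], [6, -2]].
Characteristic polynomial det(A - λI) = λ^2 - 6λ + 8 = 0.
Eigenvalues λ = 2, 4.
For λ=2: (A-λI) row 1 is [6, -4], so an eigenvector is (-2, -3).
For λ=4: (A-λI) row 1 is [4, -4], so an eigenvector is (-1, -1).
General solution: c_1e^(2t)(-2,-3) + c_2e^(4t)(-1,-1).

x_1(t) = -2c_1e^(2t) - c_2e^(4t), x_2(t) = -3c_1e^(2t) - c_2e^(4t)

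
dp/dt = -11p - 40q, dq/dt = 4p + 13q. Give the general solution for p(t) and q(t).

p(t) = -3c_1e^(t)sin(4t) + c_1e^(t)cos(4t) + c_2e^(t)sin(4t) + 3c_2e^(t)cos(4t), q(t) = c_1e^(t)sin(4t) - c_2e^(t)cos(4t)

Coefficient matrix A = [[-11, -40], [4, 13]].
Characteristic polynomial det(A - λI) = λ^2 - 2λ + 17 = 0.
Eigenvalues λ = 1 ± 4i (complex conjugate pair).
For λ=1+4i: an eigenvector is (1,0) - i(-3,1) = (1 + 3i, 0 - i).
A real fundamental pair from Re and Im of e^((1+4i)t)v: X_1 = e^(t)(cos(4t)·(1,0) + sin(4t)·(-3,1)), X_2 = e^(t)(sin(4t)·(1,0) - cos(4t)·(-3,1)).
General solution: c_1X_1 + c_2X_2.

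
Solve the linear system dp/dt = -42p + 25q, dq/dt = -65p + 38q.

Coefficient matrix A = [[-42, 25], [-65, 38]].
Characteristic polynomial det(A - λI) = λ^2 + 4λ + 29 = 0.
Eigenvalues λ = -2 ± 5i (complex conjugate pair).
For λ=-2+5i: an eigenvector is (-2,-3) - i(1,2) = (-2 - i, -3 - 2i).
A real fundamental pair from Re and Im of e^((-2+5i)t)v: X_1 = e^(-2t)(cos(5t)·(-2,-3) + sin(5t)·(1,2)), X_2 = e^(-2t)(sin(5t)·(-2,-3) - cos(5t)·(1,2)).
General solution: c_1X_1 + c_2X_2.

p(t) = c_1e^(-2t)sin(5t) - 2c_1e^(-2t)cos(5t) - 2c_2e^(-2t)sin(5t) - c_2e^(-2t)cos(5t), q(t) = 2c_1e^(-2t)sin(5t) - 3c_1e^(-2t)cos(5t) - 3c_2e^(-2t)sin(5t) - 2c_2e^(-2t)cos(5t)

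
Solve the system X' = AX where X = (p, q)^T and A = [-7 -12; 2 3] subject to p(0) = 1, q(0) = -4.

p(t) = 22e^(-t) - 21e^(-3t), q(t) = -11e^(-t) + 7e^(-3t)

Coefficient matrix A = [[-7, -12], [2, 3]].
Characteristic polynomial det(A - λI) = λ^2 + 4λ + 3 = 0.
Eigenvalues λ = -1, -3.
For λ=-1: (A-λI) row 1 is [-6, -12], so an eigenvector is (2, -1).
For λ=-3: (A-λI) row 1 is [-4, -12], so an eigenvector is (-3, 1).
General solution: C_1e^(-t)(2,-1) + C_2e^(-3t)(-3,1).
Applying p(0)=1, q(0)=-4 gives C_1=11, C_2=7.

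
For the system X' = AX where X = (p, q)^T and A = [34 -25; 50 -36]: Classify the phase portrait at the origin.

A = [[34,-25],[50,-36]]; det(A-λI) = λ^2 + 2λ + 26.
λ = -1 ± 5i: negative real part.

stable spiral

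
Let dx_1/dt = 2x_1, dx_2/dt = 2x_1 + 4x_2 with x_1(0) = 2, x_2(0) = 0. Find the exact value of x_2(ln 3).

144

A = [[2,0],[2,4]]; eigenvalues λ = 4, 2.
Eigenvectors: (0,1) for λ=4, (-1,1) for λ=2.
From the initial condition, c_1 = 2, c_2 = -2.
x_2(ln 3) = (2)(3^4)(1) + (-2)(3^2)(1) = 144.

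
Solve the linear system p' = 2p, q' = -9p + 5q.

p(t) = C_1e^(2t), q(t) = 3C_1e^(2t) + C_2e^(5t)

Coefficient matrix A = [[2, 0], [-9, 5]].
Characteristic polynomial det(A - λI) = λ^2 - 7λ + 10 = 0.
Eigenvalues λ = 2, 5.
For λ=2: (A-λI) row 2 is [-9, 3], so an eigenvector is (1, 3).
For λ=5: (A-λI) row 1 is [-3, 0], so an eigenvector is (0, 1).
General solution: C_1e^(2t)(1,3) + C_2e^(5t)(0,1).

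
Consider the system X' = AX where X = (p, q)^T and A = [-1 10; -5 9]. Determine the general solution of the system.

p(t) = c_1e^(4t)sin(5t) - c_1e^(4t)cos(5t) - c_2e^(4t)sin(5t) - c_2e^(4t)cos(5t), q(t) = c_1e^(4t)sin(5t) - c_2e^(4t)cos(5t)

Coefficient matrix A = [[-1, 10], [-5, 9]].
Characteristic polynomial det(A - λI) = λ^2 - 8λ + 41 = 0.
Eigenvalues λ = 4 ± 5i (complex conjugate pair).
For λ=4+5i: an eigenvector is (-1,0) - i(1,1) = (-1 - i, 0 - i).
A real fundamental pair from Re and Im of e^((4+5i)t)v: X_1 = e^(4t)(cos(5t)·(-1,0) + sin(5t)·(1,1)), X_2 = e^(4t)(sin(5t)·(-1,0) - cos(5t)·(1,1)).
General solution: c_1X_1 + c_2X_2.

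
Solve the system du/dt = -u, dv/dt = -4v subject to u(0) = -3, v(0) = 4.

u(t) = -3e^(-t), v(t) = 4e^(-4t)

Coefficient matrix A = [[-1, 0], [0, -4]].
Characteristic polynomial det(A - λI) = λ^2 + 5λ + 4 = 0.
Eigenvalues λ = -4, -1.
For λ=-4: (A-λI) row 1 is [3, 0], so an eigenvector is (0, -1).
For λ=-1: (A-λI) row 2 is [0, -3], so an eigenvector is (1, 0).
General solution: K_1e^(-4t)(0,-1) + K_2e^(-t)(1,0).
Applying u(0)=-3, v(0)=4 gives K_1=-4, K_2=-3.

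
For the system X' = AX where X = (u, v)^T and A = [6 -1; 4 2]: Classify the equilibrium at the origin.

unstable improper node

A = [[6,-1],[4,2]]; det(A-λI) = λ^2 - 8λ + 16.
repeated λ = 4 with a single eigenvector.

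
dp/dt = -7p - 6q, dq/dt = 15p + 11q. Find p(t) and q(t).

p(t) = c_1e^(2t)sin(3t) - c_1e^(2t)cos(3t) - c_2e^(2t)sin(3t) - c_2e^(2t)cos(3t), q(t) = -2c_1e^(2t)sin(3t) + c_1e^(2t)cos(3t) + c_2e^(2t)sin(3t) + 2c_2e^(2t)cos(3t)

Coefficient matrix A = [[-7, -6], [15, 11]].
Characteristic polynomial det(A - λI) = λ^2 - 4λ + 13 = 0.
Eigenvalues λ = 2 ± 3i (complex conjugate pair).
For λ=2+3i: an eigenvector is (-1,1) - i(1,-2) = (-1 - i, 1 + 2i).
A real fundamental pair from Re and Im of e^((2+3i)t)v: X_1 = e^(2t)(cos(3t)·(-1,1) + sin(3t)·(1,-2)), X_2 = e^(2t)(sin(3t)·(-1,1) - cos(3t)·(1,-2)).
General solution: c_1X_1 + c_2X_2.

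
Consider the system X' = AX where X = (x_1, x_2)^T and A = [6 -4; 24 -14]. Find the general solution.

x_1(t) = -C_1e^(-6t) + C_2e^(-2t), x_2(t) = -3C_1e^(-6t) + 2C_2e^(-2t)

Coefficient matrix A = [[6, -4], [24, -14]].
Characteristic polynomial det(A - λI) = λ^2 + 8λ + 12 = 0.
Eigenvalues λ = -6, -2.
For λ=-6: (A-λI) row 1 is [12, -4], so an eigenvector is (-1, -3).
For λ=-2: (A-λI) row 1 is [8, -4], so an eigenvector is (1, 2).
General solution: C_1e^(-6t)(-1,-3) + C_2e^(-2t)(1,2).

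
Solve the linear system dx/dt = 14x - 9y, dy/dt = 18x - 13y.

x(t) = K_1e^(5t) - K_2e^(-4t), y(t) = K_1e^(5t) - 2K_2e^(-4t)

Coefficient matrix A = [[14, -9], [18, -13]].
Characteristic polynomial det(A - λI) = λ^2 - λ - 20 = 0.
Eigenvalues λ = 5, -4.
For λ=5: (A-λI) row 1 is [9, -9], so an eigenvector is (1, 1).
For λ=-4: (A-λI) row 1 is [18, -9], so an eigenvector is (-1, -2).
General solution: K_1e^(5t)(1,1) + K_2e^(-4t)(-1,-2).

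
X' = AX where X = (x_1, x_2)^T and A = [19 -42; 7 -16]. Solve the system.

x_1(t) = -3c_1e^(5t) - 2c_2e^(-2t), x_2(t) = -c_1e^(5t) - c_2e^(-2t)

Coefficient matrix A = [[19, -42], [7, -16]].
Characteristic polynomial det(A - λI) = λ^2 - 3λ - 10 = 0.
Eigenvalues λ = 5, -2.
For λ=5: (A-λI) row 1 is [14, -42], so an eigenvector is (-3, -1).
For λ=-2: (A-λI) row 1 is [21, -42], so an eigenvector is (-2, -1).
General solution: c_1e^(5t)(-3,-1) + c_2e^(-2t)(-2,-1).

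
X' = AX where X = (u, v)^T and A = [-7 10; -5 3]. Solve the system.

u(t) = -C_1e^(-2t)sin(5t) + C_1e^(-2t)cos(5t) + C_2e^(-2t)sin(5t) + C_2e^(-2t)cos(5t), v(t) = -C_1e^(-2t)sin(5t) + C_2e^(-2t)cos(5t)

Coefficient matrix A = [[-7, 10], [-5, 3]].
Characteristic polynomial det(A - λI) = λ^2 + 4λ + 29 = 0.
Eigenvalues λ = -2 ± 5i (complex conjugate pair).
For λ=-2+5i: an eigenvector is (1,0) - i(-1,-1) = (1 + i, 0 + i).
A real fundamental pair from Re and Im of e^((-2+5i)t)v: X_1 = e^(-2t)(cos(5t)·(1,0) + sin(5t)·(-1,-1)), X_2 = e^(-2t)(sin(5t)·(1,0) - cos(5t)·(-1,-1)).
General solution: C_1X_1 + C_2X_2.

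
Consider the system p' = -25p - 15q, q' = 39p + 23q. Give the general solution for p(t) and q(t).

p(t) = -2c_1e^(-t)sin(3t) - c_1e^(-t)cos(3t) - c_2e^(-t)sin(3t) + 2c_2e^(-t)cos(3t), q(t) = 3c_1e^(-t)sin(3t) + 2c_1e^(-t)cos(3t) + 2c_2e^(-t)sin(3t) - 3c_2e^(-t)cos(3t)

Coefficient matrix A = [[-25, -15], [39, 23]].
Characteristic polynomial det(A - λI) = λ^2 + 2λ + 10 = 0.
Eigenvalues λ = -1 ± 3i (complex conjugate pair).
For λ=-1+3i: an eigenvector is (-1,2) - i(-2,3) = (-1 + 2i, 2 - 3i).
A real fundamental pair from Re and Im of e^((-1+3i)t)v: X_1 = e^(-t)(cos(3t)·(-1,2) + sin(3t)·(-2,3)), X_2 = e^(-t)(sin(3t)·(-1,2) - cos(3t)·(-2,3)).
General solution: c_1X_1 + c_2X_2.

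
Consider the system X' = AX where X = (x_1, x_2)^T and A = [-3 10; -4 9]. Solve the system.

Coefficient matrix A = [[-3, 10], [-4, 9]].
Characteristic polynomial det(A - λI) = λ^2 - 6λ + 13 = 0.
Eigenvalues λ = 3 ± 2i (complex conjugate pair).
For λ=3+2i: an eigenvector is (2,1) - i(-1,-1) = (2 + i, 1 + i).
A real fundamental pair from Re and Im of e^((3+2i)t)v: X_1 = e^(3t)(cos(2t)·(2,1) + sin(2t)·(-1,-1)), X_2 = e^(3t)(sin(2t)·(2,1) - cos(2t)·(-1,-1)).
General solution: c_1X_1 + c_2X_2.

x_1(t) = -c_1e^(3t)sin(2t) + 2c_1e^(3t)cos(2t) + 2c_2e^(3t)sin(2t) + c_2e^(3t)cos(2t), x_2(t) = -c_1e^(3t)sin(2t) + c_1e^(3t)cos(2t) + c_2e^(3t)sin(2t) + c_2e^(3t)cos(2t)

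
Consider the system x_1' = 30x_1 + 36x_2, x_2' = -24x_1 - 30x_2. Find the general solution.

x_1(t) = -3C_1e^(6t) - C_2e^(-6t), x_2(t) = 2C_1e^(6t) + C_2e^(-6t)

Coefficient matrix A = [[30, 36], [-24, -30]].
Characteristic polynomial det(A - λI) = λ^2 - 36 = 0.
Eigenvalues λ = 6, -6.
For λ=6: (A-λI) row 1 is [24, 36], so an eigenvector is (-3, 2).
For λ=-6: (A-λI) row 1 is [36, 36], so an eigenvector is (-1, 1).
General solution: C_1e^(6t)(-3,2) + C_2e^(-6t)(-1,1).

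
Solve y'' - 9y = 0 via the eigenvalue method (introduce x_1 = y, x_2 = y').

y(t) = C_1e^(3t) + C_2e^(-3t)

Let x_1 = y, x_2 = y'. Then x_1' = x_2 and x_2' = 9x_1.
A = [[0,1],[9,0]]; det(A-λI) = λ^2 - 9.
Eigenvalues λ = 3, -3 with eigenvectors (1,3), (1,-3).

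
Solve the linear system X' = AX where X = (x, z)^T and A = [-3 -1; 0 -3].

Coefficient matrix A = [[-3, -1], [0, -3]].
Characteristic polynomial det(A - λI) = λ^2 + 6λ + 9 = 0.
Single eigenvalue λ = -3 with algebraic multiplicity 2.
Eigenvector v = (-1,0); generalized eigenvector w with (A-λI)w=v is (1,1).
General solution: e^(-3t)[c_1·v + c_2·(t·v + w)].

x(t) = -c_1e^(-3t) - c_2te^(-3t) + c_2e^(-3t), z(t) = c_2e^(-3t)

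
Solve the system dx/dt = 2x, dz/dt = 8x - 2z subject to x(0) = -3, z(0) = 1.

Coefficient matrix A = [[2, 0], [8, -2]].
Characteristic polynomial det(A - λI) = λ^2 - 4 = 0.
Eigenvalues λ = 2, -2.
For λ=2: (A-λI) row 2 is [8, -4], so an eigenvector is (1, 2).
For λ=-2: (A-λI) row 1 is [4, 0], so an eigenvector is (0, -1).
General solution: K_1e^(2t)(1,2) + K_2e^(-2t)(0,-1).
Applying x(0)=-3, z(0)=1 gives K_1=-3, K_2=-7.

x(t) = -3e^(2t), z(t) = -6e^(2t) + 7e^(-2t)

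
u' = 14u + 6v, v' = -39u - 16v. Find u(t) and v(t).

Coefficient matrix A = [[14, 6], [-39, -16]].
Characteristic polynomial det(A - λI) = λ^2 + 2λ + 10 = 0.
Eigenvalues λ = -1 ± 3i (complex conjugate pair).
For λ=-1+3i: an eigenvector is (-1,2) - i(-1,3) = (-1 + i, 2 - 3i).
A real fundamental pair from Re and Im of e^((-1+3i)t)v: X_1 = e^(-t)(cos(3t)·(-1,2) + sin(3t)·(-1,3)), X_2 = e^(-t)(sin(3t)·(-1,2) - cos(3t)·(-1,3)).
General solution: K_1X_1 + K_2X_2.

u(t) = -K_1e^(-t)sin(3t) - K_1e^(-t)cos(3t) - K_2e^(-t)sin(3t) + K_2e^(-t)cos(3t), v(t) = 3K_1e^(-t)sin(3t) + 2K_1e^(-t)cos(3t) + 2K_2e^(-t)sin(3t) - 3K_2e^(-t)cos(3t)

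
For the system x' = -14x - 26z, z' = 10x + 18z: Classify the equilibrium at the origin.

A = [[-14,-26],[10,18]]; det(A-λI) = λ^2 - 4λ + 8.
λ = 2 ± 2i: positive real part.

unstable spiral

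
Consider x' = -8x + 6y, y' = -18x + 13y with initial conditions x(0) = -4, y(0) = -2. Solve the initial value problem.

Coefficient matrix A = [[-8, 6], [-18, 13]].
Characteristic polynomial det(A - λI) = λ^2 - 5λ + 4 = 0.
Eigenvalues λ = 4, 1.
For λ=4: (A-λI) row 1 is [-12, 6], so an eigenvector is (-1, -2).
For λ=1: (A-λI) row 1 is [-9, 6], so an eigenvector is (-2, -3).
General solution: c_1e^(4t)(-1,-2) + c_2e^(t)(-2,-3).
Applying x(0)=-4, y(0)=-2 gives c_1=-8, c_2=6.

x(t) = 8e^(4t) - 12e^(t), y(t) = 16e^(4t) - 18e^(t)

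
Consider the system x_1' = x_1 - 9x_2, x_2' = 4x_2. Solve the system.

x_1(t) = 3K_1e^(4t) + K_2e^(t), x_2(t) = -K_1e^(4t)

Coefficient matrix A = [[1, -9], [0, 4]].
Characteristic polynomial det(A - λI) = λ^2 - 5λ + 4 = 0.
Eigenvalues λ = 4, 1.
For λ=4: (A-λI) row 1 is [-3, -9], so an eigenvector is (3, -1).
For λ=1: (A-λI) row 1 is [0, -9], so an eigenvector is (1, 0).
General solution: K_1e^(4t)(3,-1) + K_2e^(t)(1,0).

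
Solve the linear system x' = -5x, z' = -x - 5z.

x(t) = c_2e^(-5t), z(t) = -c_1e^(-5t) - c_2te^(-5t) - c_2e^(-5t)

Coefficient matrix A = [[-5, 0], [-1, -5]].
Characteristic polynomial det(A - λI) = λ^2 + 10λ + 25 = 0.
Single eigenvalue λ = -5 with algebraic multiplicity 2.
Eigenvector v = (0,-1); generalized eigenvector w with (A-λI)w=v is (1,-1).
General solution: e^(-5t)[c_1·v + c_2·(t·v + w)].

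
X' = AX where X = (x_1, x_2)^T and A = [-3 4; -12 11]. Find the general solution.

x_1(t) = -2c_1e^(3t) + c_2e^(5t), x_2(t) = -3c_1e^(3t) + 2c_2e^(5t)

Coefficient matrix A = [[-3, 4], [-12, 11]].
Characteristic polynomial det(A - λI) = λ^2 - 8λ + 15 = 0.
Eigenvalues λ = 3, 5.
For λ=3: (A-λI) row 1 is [-6, 4], so an eigenvector is (-2, -3).
For λ=5: (A-λI) row 1 is [-8, 4], so an eigenvector is (1, 2).
General solution: c_1e^(3t)(-2,-3) + c_2e^(5t)(1,2).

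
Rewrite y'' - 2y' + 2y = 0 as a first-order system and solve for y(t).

y(t) = K_1e^(t)cos(t) + K_2e^(t)sin(t)

Let x_1 = y, x_2 = y'. Then x_1' = x_2 and x_2' = -2x_1 + 2x_2.
A = [[0,1],[-2,2]]; det(A-λI) = λ^2 - 2λ + 2.
Eigenvalues λ = 1 ± i.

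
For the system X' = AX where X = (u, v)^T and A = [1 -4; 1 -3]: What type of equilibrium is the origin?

A = [[1,-4],[1,-3]]; det(A-λI) = λ^2 + 2λ + 1.
repeated λ = -1 with a single eigenvector.

stable improper node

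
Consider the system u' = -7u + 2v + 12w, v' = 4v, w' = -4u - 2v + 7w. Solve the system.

Coefficient matrix A = [[-7, 2, 12], [0, 4, 0], [-4, -2, 7]].
det(A - λI) = 0 gives eigenvalues λ = 1, -1, 4.
For λ=1: eigenvector (-3,0,-2).
For λ=-1: eigenvector (2,0,1).
For λ=4: eigenvector (-2,1,-2).
General solution: K_1e^(t)(-3,0,-2) + K_2e^(-t)(2,0,1) + K_3e^(4t)(-2,1,-2).

u(t) = -3K_1e^(t) + 2K_2e^(-t) - 2K_3e^(4t), v(t) = K_3e^(4t), w(t) = -2K_1e^(t) + K_2e^(-t) - 2K_3e^(4t)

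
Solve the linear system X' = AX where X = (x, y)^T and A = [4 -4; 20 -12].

Coefficient matrix A = [[4, -4], [20, -12]].
Characteristic polynomial det(A - λI) = λ^2 + 8λ + 32 = 0.
Eigenvalues λ = -4 ± 4i (complex conjugate pair).
For λ=-4+4i: an eigenvector is (1,2) - i(0,1) = (1, 2 - i).
A real fundamental pair from Re and Im of e^((-4+4i)t)v: X_1 = e^(-4t)(cos(4t)·(1,2) + sin(4t)·(0,1)), X_2 = e^(-4t)(sin(4t)·(1,2) - cos(4t)·(0,1)).
General solution: c_1X_1 + c_2X_2.

x(t) = c_1e^(-4t)cos(4t) + c_2e^(-4t)sin(4t), y(t) = c_1e^(-4t)sin(4t) + 2c_1e^(-4t)cos(4t) + 2c_2e^(-4t)sin(4t) - c_2e^(-4t)cos(4t)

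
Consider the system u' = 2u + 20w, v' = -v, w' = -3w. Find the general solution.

u(t) = K_1e^(2t) - 4K_3e^(-3t), v(t) = K_2e^(-t), w(t) = K_3e^(-3t)

Coefficient matrix A = [[2, 0, 20], [0, -1, 0], [0, 0, -3]].
det(A - λI) = 0 gives eigenvalues λ = 2, -1, -3.
For λ=2: eigenvector (1,0,0).
For λ=-1: eigenvector (0,1,0).
For λ=-3: eigenvector (-4,0,1).
General solution: K_1e^(2t)(1,0,0) + K_2e^(-t)(0,1,0) + K_3e^(-3t)(-4,0,1).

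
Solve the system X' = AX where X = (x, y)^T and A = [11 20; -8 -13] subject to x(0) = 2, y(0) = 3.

Coefficient matrix A = [[11, 20], [-8, -13]].
Characteristic polynomial det(A - λI) = λ^2 + 2λ + 17 = 0.
Eigenvalues λ = -1 ± 4i (complex conjugate pair).
For λ=-1+4i: an eigenvector is (-2,1) - i(-1,1) = (-2 + i, 1 - i).
A real fundamental pair from Re and Im of e^((-1+4i)t)v: X_1 = e^(-t)(cos(4t)·(-2,1) + sin(4t)·(-1,1)), X_2 = e^(-t)(sin(4t)·(-2,1) - cos(4t)·(-1,1)).
General solution: c_1X_1 + c_2X_2.
Applying x(0)=2, y(0)=3 gives c_1=-5, c_2=-8.

x(t) = 21e^(-t)sin(4t) + 2e^(-t)cos(4t), y(t) = -13e^(-t)sin(4t) + 3e^(-t)cos(4t)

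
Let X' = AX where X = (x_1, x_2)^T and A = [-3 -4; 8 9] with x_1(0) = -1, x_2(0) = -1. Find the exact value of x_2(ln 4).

-4084

A = [[-3,-4],[8,9]]; eigenvalues λ = 1, 5.
Eigenvectors: (-1,1) for λ=1, (1,-2) for λ=5.
From the initial condition, c_1 = 3, c_2 = 2.
x_2(ln 4) = (3)(4^1)(1) + (2)(4^5)(-2) = -4084.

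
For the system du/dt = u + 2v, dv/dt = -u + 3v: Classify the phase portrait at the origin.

unstable spiral

A = [[1,2],[-1,3]]; det(A-λI) = λ^2 - 4λ + 5.
λ = 2 ± i: positive real part.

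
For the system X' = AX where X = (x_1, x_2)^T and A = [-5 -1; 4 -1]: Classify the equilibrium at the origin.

A = [[-5,-1],[4,-1]]; det(A-λI) = λ^2 + 6λ + 9.
repeated λ = -3 with a single eigenvector.

stable improper node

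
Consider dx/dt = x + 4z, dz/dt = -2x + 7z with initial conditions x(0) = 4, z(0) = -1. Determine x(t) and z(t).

Coefficient matrix A = [[1, 4], [-2, 7]].
Characteristic polynomial det(A - λI) = λ^2 - 8λ + 15 = 0.
Eigenvalues λ = 3, 5.
For λ=3: (A-λI) row 1 is [-2, 4], so an eigenvector is (-2, -1).
For λ=5: (A-λI) row 1 is [-4, 4], so an eigenvector is (1, 1).
General solution: C_1e^(3t)(-2,-1) + C_2e^(5t)(1,1).
Applying x(0)=4, z(0)=-1 gives C_1=-5, C_2=-6.

x(t) = -6e^(5t) + 10e^(3t), z(t) = -6e^(5t) + 5e^(3t)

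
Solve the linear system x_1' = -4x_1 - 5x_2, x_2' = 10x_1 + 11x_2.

x_1(t) = K_1e^(6t) + K_2e^(t), x_2(t) = -2K_1e^(6t) - K_2e^(t)

Coefficient matrix A = [[-4, -5], [10, 11]].
Characteristic polynomial det(A - λI) = λ^2 - 7λ + 6 = 0.
Eigenvalues λ = 6, 1.
For λ=6: (A-λI) row 1 is [-10, -5], so an eigenvector is (1, -2).
For λ=1: (A-λI) row 1 is [-5, -5], so an eigenvector is (1, -1).
General solution: K_1e^(6t)(1,-2) + K_2e^(t)(1,-1).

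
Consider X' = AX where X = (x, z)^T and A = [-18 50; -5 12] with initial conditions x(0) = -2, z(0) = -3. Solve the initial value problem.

x(t) = -24e^(-3t)sin(5t) - 2e^(-3t)cos(5t), z(t) = -7e^(-3t)sin(5t) - 3e^(-3t)cos(5t)

Coefficient matrix A = [[-18, 50], [-5, 12]].
Characteristic polynomial det(A - λI) = λ^2 + 6λ + 34 = 0.
Eigenvalues λ = -3 ± 5i (complex conjugate pair).
For λ=-3+5i: an eigenvector is (-1,0) - i(3,1) = (-1 - 3i, 0 - i).
A real fundamental pair from Re and Im of e^((-3+5i)t)v: X_1 = e^(-3t)(cos(5t)·(-1,0) + sin(5t)·(3,1)), X_2 = e^(-3t)(sin(5t)·(-1,0) - cos(5t)·(3,1)).
General solution: c_1X_1 + c_2X_2.
Applying x(0)=-2, z(0)=-3 gives c_1=-7, c_2=3.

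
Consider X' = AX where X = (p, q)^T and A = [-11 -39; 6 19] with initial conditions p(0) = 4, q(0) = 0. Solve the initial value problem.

p(t) = -20e^(4t)sin(3t) + 4e^(4t)cos(3t), q(t) = 8e^(4t)sin(3t)

Coefficient matrix A = [[-11, -39], [6, 19]].
Characteristic polynomial det(A - λI) = λ^2 - 8λ + 25 = 0.
Eigenvalues λ = 4 ± 3i (complex conjugate pair).
For λ=4+3i: an eigenvector is (-3,1) - i(2,-1) = (-3 - 2i, 1 + i).
A real fundamental pair from Re and Im of e^((4+3i)t)v: X_1 = e^(4t)(cos(3t)·(-3,1) + sin(3t)·(2,-1)), X_2 = e^(4t)(sin(3t)·(-3,1) - cos(3t)·(2,-1)).
General solution: K_1X_1 + K_2X_2.
Applying p(0)=4, q(0)=0 gives K_1=-4, K_2=4.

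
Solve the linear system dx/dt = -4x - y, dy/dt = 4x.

Coefficient matrix A = [[-4, -1], [4, 0]].
Characteristic polynomial det(A - λI) = λ^2 + 4λ + 4 = 0.
Single eigenvalue λ = -2 with algebraic multiplicity 2.
Eigenvector v = (1,-2); generalized eigenvector w with (A-λI)w=v is (1,-3).
General solution: e^(-2t)[c_1·v + c_2·(t·v + w)].

x(t) = c_1e^(-2t) + c_2te^(-2t) + c_2e^(-2t), y(t) = -2c_1e^(-2t) - 2c_2te^(-2t) - 3c_2e^(-2t)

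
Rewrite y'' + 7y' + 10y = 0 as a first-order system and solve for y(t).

Let x_1 = y, x_2 = y'. Then x_1' = x_2 and x_2' = -10x_1 - 7x_2.
A = [[0,1],[-10,-7]]; det(A-λI) = λ^2 + 7λ + 10.
Eigenvalues λ = -5, -2 with eigenvectors (1,-5), (1,-2).

y(t) = c_1e^(-5t) + c_2e^(-2t)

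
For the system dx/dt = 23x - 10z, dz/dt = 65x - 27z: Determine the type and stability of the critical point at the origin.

A = [[23,-10],[65,-27]]; det(A-λI) = λ^2 + 4λ + 29.
λ = -2 ± 5i: negative real part.

stable spiral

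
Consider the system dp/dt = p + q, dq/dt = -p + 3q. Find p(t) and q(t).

p(t) = K_1e^(2t) + K_2te^(2t) + K_2e^(2t), q(t) = K_1e^(2t) + K_2te^(2t) + 2K_2e^(2t)

Coefficient matrix A = [[1, 1], [-1, 3]].
Characteristic polynomial det(A - λI) = λ^2 - 4λ + 4 = 0.
Single eigenvalue λ = 2 with algebraic multiplicity 2.
Eigenvector v = (1,1); generalized eigenvector w with (A-λI)w=v is (1,2).
General solution: e^(2t)[K_1·v + K_2·(t·v + w)].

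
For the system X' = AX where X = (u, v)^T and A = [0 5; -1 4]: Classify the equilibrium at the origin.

A = [[0,5],[-1,4]]; det(A-λI) = λ^2 - 4λ + 5.
λ = 2 ± i: positive real part.

unstable spiral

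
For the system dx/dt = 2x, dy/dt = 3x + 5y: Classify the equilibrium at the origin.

unstable node

A = [[2,0],[3,5]]; det(A-λI) = λ^2 - 7λ + 10.
λ = 5, 2: both positive.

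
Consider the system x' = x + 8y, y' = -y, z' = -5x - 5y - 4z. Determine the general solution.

Coefficient matrix A = [[1, 8, 0], [0, -1, 0], [-5, -5, -4]].
det(A - λI) = 0 gives eigenvalues λ = 1, -1, -4.
For λ=1: eigenvector (1,0,-1).
For λ=-1: eigenvector (-4,1,5).
For λ=-4: eigenvector (0,0,1).
General solution: c_1e^(t)(1,0,-1) + c_2e^(-t)(-4,1,5) + c_3e^(-4t)(0,0,1).

x(t) = c_1e^(t) - 4c_2e^(-t), y(t) = c_2e^(-t), z(t) = -c_1e^(t) + 5c_2e^(-t) + c_3e^(-4t)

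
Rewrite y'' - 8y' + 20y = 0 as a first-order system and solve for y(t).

Let x_1 = y, x_2 = y'. Then x_1' = x_2 and x_2' = -20x_1 + 8x_2.
A = [[0,1],[-20,8]]; det(A-λI) = λ^2 - 8λ + 20.
Eigenvalues λ = 4 ± 2i.

y(t) = c_1e^(4t)cos(2t) + c_2e^(4t)sin(2t)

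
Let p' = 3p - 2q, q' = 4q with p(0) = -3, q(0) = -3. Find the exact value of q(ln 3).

-243

A = [[3,-2],[0,4]]; eigenvalues λ = 3, 4.
Eigenvectors: (1,0) for λ=3, (2,-1) for λ=4.
From the initial condition, c_1 = -9, c_2 = 3.
q(ln 3) = (-9)(3^3)(0) + (3)(3^4)(-1) = -243.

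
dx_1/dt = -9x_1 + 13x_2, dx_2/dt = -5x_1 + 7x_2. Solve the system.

Coefficient matrix A = [[-9, 13], [-5, 7]].
Characteristic polynomial det(A - λI) = λ^2 + 2λ + 2 = 0.
Eigenvalues λ = -1 ± i (complex conjugate pair).
For λ=-1+i: an eigenvector is (3,2) - i(2,1) = (3 - 2i, 2 - i).
A real fundamental pair from Re and Im of e^((-1+i)t)v: X_1 = e^(-t)(cos(t)·(3,2) + sin(t)·(2,1)), X_2 = e^(-t)(sin(t)·(3,2) - cos(t)·(2,1)).
General solution: C_1X_1 + C_2X_2.

x_1(t) = 2C_1e^(-t)sin(t) + 3C_1e^(-t)cos(t) + 3C_2e^(-t)sin(t) - 2C_2e^(-t)cos(t), x_2(t) = C_1e^(-t)sin(t) + 2C_1e^(-t)cos(t) + 2C_2e^(-t)sin(t) - C_2e^(-t)cos(t)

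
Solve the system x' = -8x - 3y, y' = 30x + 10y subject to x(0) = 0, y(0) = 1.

Coefficient matrix A = [[-8, -3], [30, 10]].
Characteristic polynomial det(A - λI) = λ^2 - 2λ + 10 = 0.
Eigenvalues λ = 1 ± 3i (complex conjugate pair).
For λ=1+3i: an eigenvector is (0,1) - i(-1,3) = (0 + i, 1 - 3i).
A real fundamental pair from Re and Im of e^((1+3i)t)v: X_1 = e^(t)(cos(3t)·(0,1) + sin(3t)·(-1,3)), X_2 = e^(t)(sin(3t)·(0,1) - cos(3t)·(-1,3)).
General solution: K_1X_1 + K_2X_2.
Applying x(0)=0, y(0)=1 gives K_1=1, K_2=0.

x(t) = -e^(t)sin(3t), y(t) = 3e^(t)sin(3t) + e^(t)cos(3t)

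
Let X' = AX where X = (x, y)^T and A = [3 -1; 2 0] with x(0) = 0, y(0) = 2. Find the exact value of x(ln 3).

-12

A = [[3,-1],[2,0]]; eigenvalues λ = 2, 1.
Eigenvectors: (1,1) for λ=2, (-1,-2) for λ=1.
From the initial condition, c_1 = -2, c_2 = -2.
x(ln 3) = (-2)(3^2)(1) + (-2)(3^1)(-1) = -12.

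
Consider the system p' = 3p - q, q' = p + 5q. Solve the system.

p(t) = -K_1e^(4t) - K_2te^(4t) - 2K_2e^(4t), q(t) = K_1e^(4t) + K_2te^(4t) + 3K_2e^(4t)

Coefficient matrix A = [[3, -1], [1, 5]].
Characteristic polynomial det(A - λI) = λ^2 - 8λ + 16 = 0.
Single eigenvalue λ = 4 with algebraic multiplicity 2.
Eigenvector v = (-1,1); generalized eigenvector w with (A-λI)w=v is (-2,3).
General solution: e^(4t)[K_1·v + K_2·(t·v + w)].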